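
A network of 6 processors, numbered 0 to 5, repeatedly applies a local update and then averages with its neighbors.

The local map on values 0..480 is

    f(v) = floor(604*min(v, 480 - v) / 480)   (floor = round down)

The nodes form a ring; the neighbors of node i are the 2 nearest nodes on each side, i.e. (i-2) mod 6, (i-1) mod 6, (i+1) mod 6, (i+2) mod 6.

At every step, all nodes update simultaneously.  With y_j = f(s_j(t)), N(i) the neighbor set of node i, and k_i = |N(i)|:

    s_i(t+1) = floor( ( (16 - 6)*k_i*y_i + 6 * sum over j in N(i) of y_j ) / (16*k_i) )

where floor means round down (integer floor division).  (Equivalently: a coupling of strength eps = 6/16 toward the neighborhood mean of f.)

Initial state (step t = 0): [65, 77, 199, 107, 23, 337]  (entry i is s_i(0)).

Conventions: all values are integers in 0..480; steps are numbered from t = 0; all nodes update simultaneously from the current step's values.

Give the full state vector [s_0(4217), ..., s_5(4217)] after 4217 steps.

Simulating step by step:
t=0: [65, 77, 199, 107, 23, 337]
t=1: [102, 120, 188, 135, 77, 143]
t=2: [142, 161, 198, 167, 126, 162]
t=3: [187, 205, 225, 207, 177, 197]
t=4: [241, 256, 268, 257, 234, 245]
t=5: [294, 282, 274, 281, 290, 292]
t=6: [238, 247, 253, 248, 241, 238]
t=7: [297, 293, 289, 292, 297, 297]
t=8: [231, 234, 237, 235, 231, 231]
t=9: [291, 293, 295, 294, 291, 290]
t=10: [236, 235, 233, 234, 236, 237]
t=11: [295, 295, 293, 294, 295, 296]
t=12: [232, 232, 234, 233, 232, 231]
t=13: [291, 291, 293, 292, 291, 290]
t=14: [237, 236, 235, 236, 236, 238]
t=15: [297, 296, 295, 296, 296, 298]
t=16: [230, 230, 231, 230, 230, 229]
t=17: [289, 289, 289, 289, 289, 288]
t=18: [240, 240, 240, 240, 240, 240]
t=19: [302, 302, 302, 302, 302, 302]
t=20: [223, 223, 223, 223, 223, 223]
t=21: [280, 280, 280, 280, 280, 280]
t=22: [251, 251, 251, 251, 251, 251]
t=23: [288, 288, 288, 288, 288, 288]
t=24: [241, 241, 241, 241, 241, 241]
t=25: [300, 300, 300, 300, 300, 300]
t=26: [226, 226, 226, 226, 226, 226]
t=27: [284, 284, 284, 284, 284, 284]
t=28: [246, 246, 246, 246, 246, 246]
t=29: [294, 294, 294, 294, 294, 294]
t=30: [234, 234, 234, 234, 234, 234]
t=31: [294, 294, 294, 294, 294, 294]

Answer: [294, 294, 294, 294, 294, 294]
Key observation: The state at step 29, [294, 294, 294, 294, 294, 294], reappears at step 31: the system is in a cycle of period 2 from step 29 on.  Therefore the state at step 4217 equals the state at step 29 + ((4217 - 29) mod 2) = 29, which is [294, 294, 294, 294, 294, 294].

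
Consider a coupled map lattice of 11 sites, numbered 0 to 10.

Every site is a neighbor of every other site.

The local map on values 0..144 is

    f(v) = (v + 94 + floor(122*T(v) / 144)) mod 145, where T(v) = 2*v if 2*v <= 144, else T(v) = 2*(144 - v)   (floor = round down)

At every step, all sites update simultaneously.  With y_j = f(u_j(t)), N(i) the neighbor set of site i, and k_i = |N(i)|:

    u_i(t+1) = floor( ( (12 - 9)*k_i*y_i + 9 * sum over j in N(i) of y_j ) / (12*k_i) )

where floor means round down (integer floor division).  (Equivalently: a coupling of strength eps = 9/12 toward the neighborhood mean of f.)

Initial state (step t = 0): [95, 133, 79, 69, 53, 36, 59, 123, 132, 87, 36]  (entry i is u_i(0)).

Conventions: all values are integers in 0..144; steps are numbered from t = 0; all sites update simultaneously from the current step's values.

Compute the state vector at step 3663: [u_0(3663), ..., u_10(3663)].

Answer: [113, 113, 113, 113, 113, 113, 113, 113, 113, 113, 113]
Key observation: The state at step 7, [113, 113, 113, 113, 113, 113, 113, 113, 113, 113, 113], reappears at step 9: the system is in a cycle of period 2 from step 7 on.  Therefore the state at step 3663 equals the state at step 7 + ((3663 - 7) mod 2) = 7, which is [113, 113, 113, 113, 113, 113, 113, 113, 113, 113, 113].

Derivation:
t=0: [95, 133, 79, 69, 53, 36, 59, 123, 132, 87, 36]
t=1: [106, 102, 108, 108, 100, 92, 103, 103, 102, 107, 92]
t=2: [121, 121, 121, 121, 122, 123, 121, 121, 121, 121, 123]
t=3: [107, 107, 107, 107, 107, 107, 107, 107, 107, 107, 107]
t=4: [118, 118, 118, 118, 118, 118, 118, 118, 118, 118, 118]
t=5: [111, 111, 111, 111, 111, 111, 111, 111, 111, 111, 111]
t=6: [115, 115, 115, 115, 115, 115, 115, 115, 115, 115, 115]
t=7: [113, 113, 113, 113, 113, 113, 113, 113, 113, 113, 113]
t=8: [114, 114, 114, 114, 114, 114, 114, 114, 114, 114, 114]
t=9: [113, 113, 113, 113, 113, 113, 113, 113, 113, 113, 113]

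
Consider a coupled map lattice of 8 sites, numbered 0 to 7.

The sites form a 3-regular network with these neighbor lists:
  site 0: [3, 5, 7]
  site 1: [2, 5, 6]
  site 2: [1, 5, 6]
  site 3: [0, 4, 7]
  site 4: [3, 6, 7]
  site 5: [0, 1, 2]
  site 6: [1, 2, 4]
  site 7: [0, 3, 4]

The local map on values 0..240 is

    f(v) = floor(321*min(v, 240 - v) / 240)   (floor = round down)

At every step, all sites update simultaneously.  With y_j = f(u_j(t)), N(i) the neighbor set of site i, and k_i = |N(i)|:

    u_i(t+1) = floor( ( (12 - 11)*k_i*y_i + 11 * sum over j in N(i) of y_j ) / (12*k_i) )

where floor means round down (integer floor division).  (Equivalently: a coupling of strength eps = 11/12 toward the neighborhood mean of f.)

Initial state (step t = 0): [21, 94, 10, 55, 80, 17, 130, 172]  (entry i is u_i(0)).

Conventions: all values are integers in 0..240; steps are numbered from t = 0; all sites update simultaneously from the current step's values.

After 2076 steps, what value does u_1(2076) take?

Simulating step by step:
t=0: [21, 94, 10, 55, 80, 17, 130, 172]
t=1: [58, 66, 90, 74, 103, 52, 87, 71]
t=2: [86, 100, 93, 102, 105, 92, 115, 103]
t=3: [130, 133, 135, 131, 141, 123, 134, 130]
t=4: [149, 145, 146, 142, 143, 144, 138, 141]
t=5: [129, 129, 129, 127, 132, 124, 127, 127]
t=6: [151, 151, 151, 147, 150, 148, 147, 147]
t=7: [123, 121, 121, 121, 123, 119, 119, 121]
t=8: [158, 159, 159, 157, 158, 158, 158, 157]
t=9: [110, 108, 108, 109, 110, 108, 108, 109]
t=10: [144, 144, 144, 146, 144, 144, 144, 146]
t=11: [126, 128, 128, 126, 126, 128, 128, 126]
t=12: [151, 149, 149, 152, 151, 149, 149, 152]
t=13: [118, 121, 121, 118, 118, 120, 120, 118]
t=14: [157, 159, 159, 157, 157, 158, 158, 157]
t=15: [110, 108, 108, 111, 110, 109, 109, 111]
t=16: [147, 144, 144, 147, 147, 145, 145, 147]
t=17: [124, 127, 127, 124, 124, 126, 126, 124]
t=18: [154, 151, 151, 155, 154, 152, 152, 155]
t=19: [114, 117, 117, 114, 114, 117, 117, 114]
t=20: [153, 156, 156, 152, 153, 154, 154, 152]
t=21: [116, 113, 113, 116, 116, 113, 113, 116]
t=22: [153, 151, 151, 155, 153, 152, 152, 155]
t=23: [114, 117, 117, 114, 114, 117, 117, 114]

Answer: u_1(2076) = 156
Key observation: The state at step 19, [114, 117, 117, 114, 114, 117, 117, 114], reappears at step 23: the system is in a cycle of period 4 from step 19 on.  Therefore the state at step 2076 equals the state at step 19 + ((2076 - 19) mod 4) = 20, which is [153, 156, 156, 152, 153, 154, 154, 152].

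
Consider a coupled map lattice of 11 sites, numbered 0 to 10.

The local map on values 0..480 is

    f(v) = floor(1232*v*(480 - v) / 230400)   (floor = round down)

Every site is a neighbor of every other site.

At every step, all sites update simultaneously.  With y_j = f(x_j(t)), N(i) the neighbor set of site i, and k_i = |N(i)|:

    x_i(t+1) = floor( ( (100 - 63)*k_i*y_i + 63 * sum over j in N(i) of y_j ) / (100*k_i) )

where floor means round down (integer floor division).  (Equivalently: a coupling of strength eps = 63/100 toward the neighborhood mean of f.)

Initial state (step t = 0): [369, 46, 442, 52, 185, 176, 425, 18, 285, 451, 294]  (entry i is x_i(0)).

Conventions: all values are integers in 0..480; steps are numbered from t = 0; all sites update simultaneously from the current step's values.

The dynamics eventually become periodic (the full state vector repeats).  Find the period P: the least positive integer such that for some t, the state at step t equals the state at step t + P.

Simulating step by step:
t=0: [369, 46, 442, 52, 185, 176, 425, 18, 285, 451, 294]
t=1: [189, 154, 149, 158, 211, 209, 160, 135, 213, 143, 211]
t=2: [284, 276, 275, 278, 287, 287, 278, 270, 287, 273, 287]
t=3: [298, 299, 299, 299, 298, 298, 299, 300, 298, 299, 298]
t=4: [289, 289, 289, 289, 289, 289, 289, 288, 289, 289, 289]
t=5: [295, 295, 295, 295, 295, 295, 295, 295, 295, 295, 295]
t=6: [291, 291, 291, 291, 291, 291, 291, 291, 291, 291, 291]
t=7: [294, 294, 294, 294, 294, 294, 294, 294, 294, 294, 294]
t=8: [292, 292, 292, 292, 292, 292, 292, 292, 292, 292, 292]
t=9: [293, 293, 293, 293, 293, 293, 293, 293, 293, 293, 293]
t=10: [292, 292, 292, 292, 292, 292, 292, 292, 292, 292, 292]

Answer: 2
Key observation: The state at step 8, [292, 292, 292, 292, 292, 292, 292, 292, 292, 292, 292], reappears at step 10 — and no state repeats earlier — so the cycle the system enters has period 2.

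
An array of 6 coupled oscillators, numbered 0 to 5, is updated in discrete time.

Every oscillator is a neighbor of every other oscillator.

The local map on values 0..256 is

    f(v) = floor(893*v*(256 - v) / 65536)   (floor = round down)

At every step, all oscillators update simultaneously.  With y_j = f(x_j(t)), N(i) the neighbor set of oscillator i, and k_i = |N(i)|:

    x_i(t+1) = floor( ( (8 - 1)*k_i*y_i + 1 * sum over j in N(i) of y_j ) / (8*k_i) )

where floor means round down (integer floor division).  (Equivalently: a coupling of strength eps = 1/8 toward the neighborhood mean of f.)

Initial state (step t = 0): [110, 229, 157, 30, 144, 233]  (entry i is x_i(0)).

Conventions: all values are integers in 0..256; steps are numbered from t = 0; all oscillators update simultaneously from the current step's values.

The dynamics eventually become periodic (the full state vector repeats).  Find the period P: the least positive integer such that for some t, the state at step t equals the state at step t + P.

Simulating step by step:
t=0: [110, 229, 157, 30, 144, 233]
t=1: [207, 93, 201, 100, 208, 84]
t=2: [143, 201, 153, 206, 141, 192]
t=3: [214, 155, 209, 146, 214, 169]
t=4: [128, 206, 138, 210, 128, 195]
t=5: [217, 146, 215, 138, 217, 165]
t=6: [122, 210, 126, 212, 122, 198]
t=7: [215, 138, 216, 134, 215, 159]
t=8: [127, 213, 124, 213, 127, 203]
t=9: [216, 131, 216, 131, 216, 150]
t=10: [124, 214, 124, 214, 124, 208]
t=11: [215, 129, 215, 129, 215, 141]
t=12: [127, 215, 127, 215, 127, 212]
t=13: [215, 127, 215, 127, 215, 133]
t=14: [127, 215, 127, 215, 127, 214]
t=15: [215, 127, 215, 127, 215, 129]
t=16: [127, 215, 127, 215, 127, 215]
t=17: [215, 127, 215, 127, 215, 127]
t=18: [127, 215, 127, 215, 127, 215]

Answer: 2
Key observation: The state at step 16, [127, 215, 127, 215, 127, 215], reappears at step 18 — and no state repeats earlier — so the cycle the system enters has period 2.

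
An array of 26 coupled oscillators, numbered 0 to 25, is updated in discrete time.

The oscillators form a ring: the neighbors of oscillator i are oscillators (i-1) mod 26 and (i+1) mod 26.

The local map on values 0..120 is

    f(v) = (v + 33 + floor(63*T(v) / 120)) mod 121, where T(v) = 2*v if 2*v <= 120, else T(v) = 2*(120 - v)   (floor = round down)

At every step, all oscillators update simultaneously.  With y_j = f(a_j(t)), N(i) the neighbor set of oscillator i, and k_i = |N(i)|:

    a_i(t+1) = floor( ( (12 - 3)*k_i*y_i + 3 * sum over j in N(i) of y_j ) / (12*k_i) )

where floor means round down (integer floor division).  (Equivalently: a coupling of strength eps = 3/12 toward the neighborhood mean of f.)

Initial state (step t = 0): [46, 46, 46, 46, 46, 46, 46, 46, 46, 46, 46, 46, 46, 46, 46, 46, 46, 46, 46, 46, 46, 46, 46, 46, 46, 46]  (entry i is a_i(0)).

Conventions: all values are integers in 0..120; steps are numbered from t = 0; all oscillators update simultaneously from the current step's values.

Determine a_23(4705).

Answer: a_23(4705) = 100
Key observation: The state at step 8, [33, 33, 33, 33, 33, 33, 33, 33, 33, 33, 33, 33, 33, 33, 33, 33, 33, 33, 33, 33, 33, 33, 33, 33, 33, 33], reappears at step 10: the system is in a cycle of period 2 from step 8 on.  Therefore the state at step 4705 equals the state at step 8 + ((4705 - 8) mod 2) = 9, which is [100, 100, 100, 100, 100, 100, 100, 100, 100, 100, 100, 100, 100, 100, 100, 100, 100, 100, 100, 100, 100, 100, 100, 100, 100, 100].

Derivation:
t=0: [46, 46, 46, 46, 46, 46, 46, 46, 46, 46, 46, 46, 46, 46, 46, 46, 46, 46, 46, 46, 46, 46, 46, 46, 46, 46]
t=1: [6, 6, 6, 6, 6, 6, 6, 6, 6, 6, 6, 6, 6, 6, 6, 6, 6, 6, 6, 6, 6, 6, 6, 6, 6, 6]
t=2: [45, 45, 45, 45, 45, 45, 45, 45, 45, 45, 45, 45, 45, 45, 45, 45, 45, 45, 45, 45, 45, 45, 45, 45, 45, 45]
t=3: [4, 4, 4, 4, 4, 4, 4, 4, 4, 4, 4, 4, 4, 4, 4, 4, 4, 4, 4, 4, 4, 4, 4, 4, 4, 4]
t=4: [41, 41, 41, 41, 41, 41, 41, 41, 41, 41, 41, 41, 41, 41, 41, 41, 41, 41, 41, 41, 41, 41, 41, 41, 41, 41]
t=5: [117, 117, 117, 117, 117, 117, 117, 117, 117, 117, 117, 117, 117, 117, 117, 117, 117, 117, 117, 117, 117, 117, 117, 117, 117, 117]
t=6: [32, 32, 32, 32, 32, 32, 32, 32, 32, 32, 32, 32, 32, 32, 32, 32, 32, 32, 32, 32, 32, 32, 32, 32, 32, 32]
t=7: [98, 98, 98, 98, 98, 98, 98, 98, 98, 98, 98, 98, 98, 98, 98, 98, 98, 98, 98, 98, 98, 98, 98, 98, 98, 98]
t=8: [33, 33, 33, 33, 33, 33, 33, 33, 33, 33, 33, 33, 33, 33, 33, 33, 33, 33, 33, 33, 33, 33, 33, 33, 33, 33]
t=9: [100, 100, 100, 100, 100, 100, 100, 100, 100, 100, 100, 100, 100, 100, 100, 100, 100, 100, 100, 100, 100, 100, 100, 100, 100, 100]
t=10: [33, 33, 33, 33, 33, 33, 33, 33, 33, 33, 33, 33, 33, 33, 33, 33, 33, 33, 33, 33, 33, 33, 33, 33, 33, 33]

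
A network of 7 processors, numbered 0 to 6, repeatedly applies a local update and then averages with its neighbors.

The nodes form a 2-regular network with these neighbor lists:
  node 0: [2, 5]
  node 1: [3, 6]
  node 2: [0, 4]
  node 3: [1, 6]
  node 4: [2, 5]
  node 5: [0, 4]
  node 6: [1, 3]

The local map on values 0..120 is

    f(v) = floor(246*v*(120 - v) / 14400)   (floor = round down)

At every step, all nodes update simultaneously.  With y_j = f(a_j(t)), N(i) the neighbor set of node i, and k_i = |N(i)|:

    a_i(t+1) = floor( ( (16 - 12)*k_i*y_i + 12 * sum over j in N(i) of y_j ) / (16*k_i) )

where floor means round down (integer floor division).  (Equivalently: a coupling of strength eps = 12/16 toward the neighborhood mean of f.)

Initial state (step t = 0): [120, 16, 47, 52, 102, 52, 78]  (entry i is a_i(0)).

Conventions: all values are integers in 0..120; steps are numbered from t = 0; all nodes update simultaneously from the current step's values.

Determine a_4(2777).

Simulating step by step:
t=0: [120, 16, 47, 52, 102, 52, 78]
t=1: [44, 50, 26, 46, 52, 26, 46]
t=2: [45, 58, 54, 58, 45, 54, 58]
t=3: [59, 61, 57, 61, 59, 57, 61]
t=4: [61, 61, 61, 61, 61, 61, 61]
t=5: [61, 61, 61, 61, 61, 61, 61]

Answer: a_4(2777) = 61
Key observation: The state at step 4, [61, 61, 61, 61, 61, 61, 61], reappears at step 5: the system is in a cycle of period 1 from step 4 on.  Therefore the state at step 2777 equals the state at step 4 + ((2777 - 4) mod 1) = 4, which is [61, 61, 61, 61, 61, 61, 61].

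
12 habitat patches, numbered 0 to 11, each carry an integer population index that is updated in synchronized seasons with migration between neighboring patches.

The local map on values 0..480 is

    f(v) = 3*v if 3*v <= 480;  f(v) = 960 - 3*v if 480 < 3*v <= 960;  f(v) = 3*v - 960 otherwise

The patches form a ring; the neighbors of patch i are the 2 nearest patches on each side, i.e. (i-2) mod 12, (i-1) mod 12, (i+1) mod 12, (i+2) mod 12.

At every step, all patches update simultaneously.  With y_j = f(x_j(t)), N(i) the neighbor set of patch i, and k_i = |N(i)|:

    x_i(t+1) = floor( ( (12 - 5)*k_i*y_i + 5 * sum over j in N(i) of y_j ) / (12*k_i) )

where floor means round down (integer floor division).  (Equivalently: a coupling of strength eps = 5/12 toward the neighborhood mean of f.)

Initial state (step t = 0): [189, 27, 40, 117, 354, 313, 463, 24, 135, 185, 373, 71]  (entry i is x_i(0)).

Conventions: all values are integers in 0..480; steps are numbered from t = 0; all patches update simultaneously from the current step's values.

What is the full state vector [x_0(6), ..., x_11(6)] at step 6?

Answer: [144, 319, 390, 424, 318, 371, 180, 335, 115, 109, 44, 107]

Derivation:
t=0: [189, 27, 40, 117, 354, 313, 463, 24, 135, 185, 373, 71]
t=1: [288, 159, 166, 238, 155, 111, 312, 173, 347, 324, 240, 232]
t=2: [206, 389, 403, 324, 382, 316, 151, 304, 121, 113, 187, 239]
t=3: [313, 208, 223, 75, 184, 79, 327, 149, 340, 307, 366, 275]
t=4: [106, 266, 272, 263, 318, 252, 132, 297, 102, 104, 107, 134]
t=5: [292, 202, 152, 153, 98, 185, 291, 167, 292, 296, 326, 350]
t=6: [144, 319, 390, 424, 318, 371, 180, 335, 115, 109, 44, 107]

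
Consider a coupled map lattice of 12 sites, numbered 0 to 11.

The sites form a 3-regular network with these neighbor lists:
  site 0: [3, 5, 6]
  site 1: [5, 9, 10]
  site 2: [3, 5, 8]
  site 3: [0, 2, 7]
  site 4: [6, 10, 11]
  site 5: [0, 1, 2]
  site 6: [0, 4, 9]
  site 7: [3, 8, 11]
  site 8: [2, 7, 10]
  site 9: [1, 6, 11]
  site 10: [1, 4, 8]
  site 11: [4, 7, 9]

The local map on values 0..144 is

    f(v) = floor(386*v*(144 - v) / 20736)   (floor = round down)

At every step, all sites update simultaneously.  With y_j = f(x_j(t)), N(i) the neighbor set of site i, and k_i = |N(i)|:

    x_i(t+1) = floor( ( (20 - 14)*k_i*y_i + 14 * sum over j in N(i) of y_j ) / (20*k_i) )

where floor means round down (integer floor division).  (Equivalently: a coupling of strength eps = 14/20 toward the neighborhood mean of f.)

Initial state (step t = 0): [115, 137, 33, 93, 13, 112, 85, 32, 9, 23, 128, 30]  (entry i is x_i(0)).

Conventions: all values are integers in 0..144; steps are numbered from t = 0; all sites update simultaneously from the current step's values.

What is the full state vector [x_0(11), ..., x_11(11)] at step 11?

Answer: [90, 91, 90, 90, 91, 90, 90, 90, 90, 91, 91, 91]

Derivation:
t=0: [115, 137, 33, 93, 13, 112, 85, 32, 9, 23, 128, 30]
t=1: [76, 41, 61, 72, 54, 54, 61, 60, 46, 55, 27, 53]
t=2: [94, 79, 90, 94, 83, 89, 92, 90, 82, 88, 75, 90]
t=3: [88, 93, 90, 88, 92, 90, 90, 90, 92, 91, 94, 91]
t=4: [90, 88, 90, 90, 88, 89, 89, 89, 89, 89, 88, 89]
t=5: [90, 91, 90, 90, 91, 90, 90, 90, 90, 91, 91, 91]
t=6: [90, 89, 90, 90, 89, 89, 89, 89, 89, 89, 89, 89]
t=7: [90, 91, 90, 90, 91, 90, 90, 90, 90, 91, 91, 91]
t=8: [90, 89, 90, 90, 89, 89, 89, 89, 89, 89, 89, 89]
t=9: [90, 91, 90, 90, 91, 90, 90, 90, 90, 91, 91, 91]
t=10: [90, 89, 90, 90, 89, 89, 89, 89, 89, 89, 89, 89]
t=11: [90, 91, 90, 90, 91, 90, 90, 90, 90, 91, 91, 91]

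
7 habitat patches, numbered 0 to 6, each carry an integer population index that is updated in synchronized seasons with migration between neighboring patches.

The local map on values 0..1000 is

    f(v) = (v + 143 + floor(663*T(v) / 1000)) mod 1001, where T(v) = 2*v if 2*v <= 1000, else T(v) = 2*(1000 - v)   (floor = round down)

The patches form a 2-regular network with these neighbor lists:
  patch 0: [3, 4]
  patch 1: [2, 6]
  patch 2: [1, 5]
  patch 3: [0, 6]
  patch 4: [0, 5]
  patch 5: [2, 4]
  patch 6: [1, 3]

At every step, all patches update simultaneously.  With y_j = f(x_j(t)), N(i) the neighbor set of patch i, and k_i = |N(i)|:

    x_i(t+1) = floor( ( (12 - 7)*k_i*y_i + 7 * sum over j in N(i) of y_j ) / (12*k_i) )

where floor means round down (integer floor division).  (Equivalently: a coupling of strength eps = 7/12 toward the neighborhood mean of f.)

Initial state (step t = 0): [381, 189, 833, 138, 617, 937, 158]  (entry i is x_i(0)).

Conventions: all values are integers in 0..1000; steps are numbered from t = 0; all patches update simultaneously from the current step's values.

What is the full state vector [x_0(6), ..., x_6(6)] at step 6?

Answer: [699, 759, 733, 731, 686, 700, 758]

Derivation:
t=0: [381, 189, 833, 138, 617, 937, 158]
t=1: [224, 448, 298, 349, 166, 202, 517]
t=2: [709, 407, 580, 678, 592, 653, 456]
t=3: [250, 176, 215, 230, 257, 267, 181]
t=4: [714, 582, 651, 657, 742, 721, 593]
t=5: [237, 270, 255, 253, 230, 236, 269]
t=6: [699, 759, 733, 731, 686, 700, 758]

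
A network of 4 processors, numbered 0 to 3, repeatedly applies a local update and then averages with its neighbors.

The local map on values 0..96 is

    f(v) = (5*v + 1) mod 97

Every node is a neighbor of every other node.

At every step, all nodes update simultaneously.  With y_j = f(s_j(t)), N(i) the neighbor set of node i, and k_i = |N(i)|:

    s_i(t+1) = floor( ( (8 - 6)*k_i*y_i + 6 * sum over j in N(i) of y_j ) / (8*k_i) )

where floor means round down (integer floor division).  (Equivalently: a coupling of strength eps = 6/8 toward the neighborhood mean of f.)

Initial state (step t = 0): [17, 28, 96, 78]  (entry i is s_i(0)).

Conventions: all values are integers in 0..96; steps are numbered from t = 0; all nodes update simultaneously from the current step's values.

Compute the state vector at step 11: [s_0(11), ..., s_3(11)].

Answer: [71, 71, 71, 71]

Derivation:
t=0: [17, 28, 96, 78]
t=1: [56, 56, 56, 56]
t=2: [87, 87, 87, 87]
t=3: [48, 48, 48, 48]
t=4: [47, 47, 47, 47]
t=5: [42, 42, 42, 42]
t=6: [17, 17, 17, 17]
t=7: [86, 86, 86, 86]
t=8: [43, 43, 43, 43]
t=9: [22, 22, 22, 22]
t=10: [14, 14, 14, 14]
t=11: [71, 71, 71, 71]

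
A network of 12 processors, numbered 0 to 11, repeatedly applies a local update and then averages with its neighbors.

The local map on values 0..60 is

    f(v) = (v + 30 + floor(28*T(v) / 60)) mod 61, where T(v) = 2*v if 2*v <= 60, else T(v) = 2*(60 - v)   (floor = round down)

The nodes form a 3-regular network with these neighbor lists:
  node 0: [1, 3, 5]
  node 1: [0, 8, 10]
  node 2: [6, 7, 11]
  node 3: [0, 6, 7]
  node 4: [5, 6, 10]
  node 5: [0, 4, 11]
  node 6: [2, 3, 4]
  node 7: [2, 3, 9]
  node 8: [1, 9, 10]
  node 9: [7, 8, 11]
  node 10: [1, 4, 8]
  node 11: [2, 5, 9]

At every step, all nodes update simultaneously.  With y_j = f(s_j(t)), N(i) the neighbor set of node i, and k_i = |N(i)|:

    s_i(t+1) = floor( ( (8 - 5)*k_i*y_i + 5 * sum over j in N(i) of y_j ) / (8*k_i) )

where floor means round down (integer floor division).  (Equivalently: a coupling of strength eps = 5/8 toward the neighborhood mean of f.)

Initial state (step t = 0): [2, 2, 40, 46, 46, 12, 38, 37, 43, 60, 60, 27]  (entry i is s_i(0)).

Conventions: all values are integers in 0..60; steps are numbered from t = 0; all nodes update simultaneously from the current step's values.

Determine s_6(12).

Answer: s_6(12) = 47

Derivation:
t=0: [2, 2, 40, 46, 46, 12, 38, 37, 43, 60, 60, 27]
t=1: [36, 30, 25, 28, 33, 36, 27, 27, 29, 26, 29, 30]
t=2: [26, 26, 20, 23, 25, 27, 21, 20, 24, 22, 25, 23]
t=3: [18, 17, 8, 12, 16, 18, 11, 9, 15, 11, 17, 13]
t=4: [13, 13, 48, 40, 33, 25, 52, 48, 33, 52, 25, 41]
t=5: [41, 41, 27, 33, 23, 29, 27, 27, 30, 27, 29, 25]
t=6: [26, 26, 20, 24, 19, 21, 20, 22, 25, 21, 23, 20]
t=7: [16, 17, 7, 13, 7, 9, 8, 10, 14, 10, 13, 7]
t=8: [43, 36, 44, 52, 46, 48, 46, 49, 43, 49, 41, 45]
t=9: [27, 27, 27, 27, 27, 27, 27, 27, 27, 27, 27, 27]
t=10: [21, 21, 21, 21, 21, 21, 21, 21, 21, 21, 21, 21]
t=11: [9, 9, 9, 9, 9, 9, 9, 9, 9, 9, 9, 9]
t=12: [47, 47, 47, 47, 47, 47, 47, 47, 47, 47, 47, 47]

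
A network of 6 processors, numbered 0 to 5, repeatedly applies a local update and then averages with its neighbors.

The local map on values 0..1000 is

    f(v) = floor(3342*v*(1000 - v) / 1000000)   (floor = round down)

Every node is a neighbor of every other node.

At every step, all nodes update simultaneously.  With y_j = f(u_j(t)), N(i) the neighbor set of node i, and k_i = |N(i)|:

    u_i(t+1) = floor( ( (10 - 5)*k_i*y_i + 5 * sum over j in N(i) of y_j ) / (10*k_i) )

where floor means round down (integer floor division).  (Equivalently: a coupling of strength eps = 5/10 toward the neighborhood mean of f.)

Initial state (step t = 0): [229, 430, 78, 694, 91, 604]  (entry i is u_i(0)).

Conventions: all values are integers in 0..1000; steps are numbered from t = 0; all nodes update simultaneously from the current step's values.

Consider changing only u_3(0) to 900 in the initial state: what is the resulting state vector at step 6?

Simulating step by step:
t=0: [229, 430, 78, 900, 91, 604]
t=1: [538, 630, 398, 422, 412, 622]
t=2: [813, 793, 801, 807, 805, 795]
t=3: [520, 536, 530, 525, 527, 535]
t=4: [833, 831, 832, 832, 832, 831]
t=5: [465, 467, 467, 467, 467, 467]
t=6: [831, 831, 831, 831, 831, 831]

Answer: [831, 831, 831, 831, 831, 831]
Key observation: This trace re-runs the system from the modified initial state.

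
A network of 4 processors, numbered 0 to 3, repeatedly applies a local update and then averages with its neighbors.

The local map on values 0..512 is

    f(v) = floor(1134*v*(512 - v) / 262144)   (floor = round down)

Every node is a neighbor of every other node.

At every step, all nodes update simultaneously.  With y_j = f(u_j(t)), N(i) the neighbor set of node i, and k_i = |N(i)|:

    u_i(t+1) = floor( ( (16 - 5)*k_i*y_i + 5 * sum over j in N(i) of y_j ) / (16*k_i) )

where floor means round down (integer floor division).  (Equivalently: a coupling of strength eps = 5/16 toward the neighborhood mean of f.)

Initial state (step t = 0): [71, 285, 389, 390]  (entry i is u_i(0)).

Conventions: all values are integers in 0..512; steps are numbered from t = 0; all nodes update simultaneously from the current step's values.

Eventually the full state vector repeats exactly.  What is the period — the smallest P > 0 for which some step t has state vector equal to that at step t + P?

Answer: 2
Key observation: The state at step 4, [280, 280, 280, 280], reappears at step 6 — and no state repeats earlier — so the cycle the system enters has period 2.

Derivation:
t=0: [71, 285, 389, 390]
t=1: [164, 248, 206, 205]
t=2: [255, 276, 270, 270]
t=3: [282, 281, 282, 282]
t=4: [280, 280, 280, 280]
t=5: [281, 281, 281, 281]
t=6: [280, 280, 280, 280]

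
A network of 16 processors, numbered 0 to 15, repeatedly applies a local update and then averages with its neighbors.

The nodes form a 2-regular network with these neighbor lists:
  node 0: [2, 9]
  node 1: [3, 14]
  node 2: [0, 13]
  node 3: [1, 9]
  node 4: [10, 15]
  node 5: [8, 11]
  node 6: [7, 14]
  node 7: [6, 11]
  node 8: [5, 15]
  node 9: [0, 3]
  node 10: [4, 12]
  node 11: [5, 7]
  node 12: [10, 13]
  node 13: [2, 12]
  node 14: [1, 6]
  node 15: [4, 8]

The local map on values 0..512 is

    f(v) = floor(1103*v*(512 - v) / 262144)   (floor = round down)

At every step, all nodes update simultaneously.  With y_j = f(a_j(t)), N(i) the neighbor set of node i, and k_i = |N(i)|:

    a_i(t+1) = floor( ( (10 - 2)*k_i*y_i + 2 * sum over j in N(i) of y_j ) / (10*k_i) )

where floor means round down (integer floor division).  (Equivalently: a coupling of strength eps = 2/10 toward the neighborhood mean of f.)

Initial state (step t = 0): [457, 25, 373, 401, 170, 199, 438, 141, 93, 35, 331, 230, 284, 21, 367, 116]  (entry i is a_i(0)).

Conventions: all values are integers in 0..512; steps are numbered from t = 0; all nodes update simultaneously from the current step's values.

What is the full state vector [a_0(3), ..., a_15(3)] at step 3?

Simulating step by step:
t=0: [457, 25, 373, 401, 170, 199, 438, 141, 93, 35, 331, 230, 284, 21, 367, 116]
t=1: [112, 81, 189, 161, 239, 253, 153, 216, 175, 85, 253, 265, 247, 83, 197, 195]
t=2: [191, 166, 238, 219, 272, 272, 237, 265, 251, 164, 274, 274, 262, 172, 246, 260]
t=3: [257, 247, 269, 263, 274, 274, 274, 274, 274, 244, 274, 274, 272, 251, 271, 274]

Answer: [257, 247, 269, 263, 274, 274, 274, 274, 274, 244, 274, 274, 272, 251, 271, 274]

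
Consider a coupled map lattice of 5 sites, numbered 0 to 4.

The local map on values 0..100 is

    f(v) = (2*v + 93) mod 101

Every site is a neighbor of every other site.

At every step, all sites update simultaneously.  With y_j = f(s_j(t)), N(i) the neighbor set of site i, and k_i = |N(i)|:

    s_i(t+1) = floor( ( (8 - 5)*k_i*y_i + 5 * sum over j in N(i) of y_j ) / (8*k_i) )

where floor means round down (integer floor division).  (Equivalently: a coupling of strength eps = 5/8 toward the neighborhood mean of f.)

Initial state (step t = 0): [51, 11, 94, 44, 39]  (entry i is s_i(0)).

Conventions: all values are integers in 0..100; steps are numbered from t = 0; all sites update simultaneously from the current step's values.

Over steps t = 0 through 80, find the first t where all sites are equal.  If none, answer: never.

Answer: 5
Key observation: Synchronization is absorbing here: once all sites are equal they stay equal, and step 5 is the first all-equal step.

Derivation:
t=0: [51, 11, 94, 44, 39]  (not all equal)
t=1: [73, 55, 69, 70, 67]  (not all equal)
t=2: [27, 19, 25, 26, 24]  (not all equal)
t=3: [41, 38, 40, 41, 40]  (not all equal)
t=4: [72, 71, 72, 72, 72]  (not all equal)
t=5: [34, 34, 34, 34, 34]  (all equal)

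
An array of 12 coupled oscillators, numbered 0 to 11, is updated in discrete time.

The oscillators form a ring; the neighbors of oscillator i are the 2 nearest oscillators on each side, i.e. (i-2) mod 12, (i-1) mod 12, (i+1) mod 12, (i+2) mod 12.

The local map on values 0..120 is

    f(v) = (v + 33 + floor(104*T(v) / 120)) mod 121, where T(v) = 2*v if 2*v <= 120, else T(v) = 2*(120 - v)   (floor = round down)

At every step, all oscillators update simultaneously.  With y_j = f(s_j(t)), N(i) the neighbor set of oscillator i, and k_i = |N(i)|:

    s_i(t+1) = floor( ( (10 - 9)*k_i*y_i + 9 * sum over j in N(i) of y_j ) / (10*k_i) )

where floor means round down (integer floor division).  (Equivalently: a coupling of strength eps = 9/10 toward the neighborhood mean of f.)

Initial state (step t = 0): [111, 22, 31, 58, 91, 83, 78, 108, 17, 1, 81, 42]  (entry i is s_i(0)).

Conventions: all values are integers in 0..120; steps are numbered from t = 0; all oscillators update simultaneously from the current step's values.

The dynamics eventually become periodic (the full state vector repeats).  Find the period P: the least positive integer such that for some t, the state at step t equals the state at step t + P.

Simulating step by step:
t=0: [111, 22, 31, 58, 91, 83, 78, 108, 17, 1, 81, 42]
t=1: [70, 65, 68, 79, 74, 56, 58, 56, 52, 49, 46, 53]
t=2: [59, 64, 67, 67, 66, 65, 63, 59, 54, 52, 53, 55]
t=3: [66, 69, 71, 71, 71, 71, 69, 65, 63, 61, 61, 63]
t=4: [71, 69, 68, 67, 67, 68, 69, 71, 72, 73, 73, 72]
t=5: [67, 68, 69, 69, 69, 69, 68, 67, 67, 66, 66, 67]
t=6: [70, 69, 69, 69, 69, 69, 69, 70, 70, 70, 70, 70]
t=7: [68, 68, 68, 69, 69, 68, 68, 68, 68, 68, 68, 68]
t=8: [70, 69, 69, 69, 69, 69, 69, 70, 70, 70, 70, 70]

Answer: 2
Key observation: The state at step 6, [70, 69, 69, 69, 69, 69, 69, 70, 70, 70, 70, 70], reappears at step 8 — and no state repeats earlier — so the cycle the system enters has period 2.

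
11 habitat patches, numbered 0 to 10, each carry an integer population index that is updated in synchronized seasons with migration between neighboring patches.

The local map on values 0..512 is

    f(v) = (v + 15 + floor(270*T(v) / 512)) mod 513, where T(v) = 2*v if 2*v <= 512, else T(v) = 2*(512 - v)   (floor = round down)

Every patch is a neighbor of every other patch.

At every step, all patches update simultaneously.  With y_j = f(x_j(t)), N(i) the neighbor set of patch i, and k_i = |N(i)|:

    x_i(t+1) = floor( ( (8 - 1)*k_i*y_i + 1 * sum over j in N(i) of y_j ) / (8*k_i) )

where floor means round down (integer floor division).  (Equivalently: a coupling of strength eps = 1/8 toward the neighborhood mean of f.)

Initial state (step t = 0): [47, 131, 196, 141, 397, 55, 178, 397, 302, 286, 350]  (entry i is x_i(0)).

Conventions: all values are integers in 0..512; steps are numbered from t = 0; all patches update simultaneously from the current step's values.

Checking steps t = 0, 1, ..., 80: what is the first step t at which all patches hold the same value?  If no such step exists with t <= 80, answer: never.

Answer: never
Key observation: The state at step 26 reappears at step 30 — the system is in a cycle of period 4 from step 26 on.  No step 0..30 is synchronized, and the cycle repeats forever, so no step up to 80 (or ever) has all patches equal.

Derivation:
t=0: [47, 131, 196, 141, 397, 55, 178, 397, 302, 286, 350]  (not all equal)
t=1: [117, 266, 381, 283, 38, 132, 349, 38, 43, 44, 40]  (not all equal)
t=2: [234, 37, 32, 36, 94, 260, 33, 94, 102, 104, 97]  (not all equal)
t=3: [451, 102, 93, 100, 203, 47, 95, 203, 217, 220, 208]  (not all equal)
t=4: [54, 233, 217, 230, 412, 136, 221, 412, 437, 443, 421]  (not all equal)
t=5: [138, 455, 426, 450, 46, 283, 434, 46, 45, 44, 45]  (not all equal)
t=6: [268, 26, 27, 26, 105, 34, 27, 105, 103, 102, 103]  (not all equal)
t=7: [42, 77, 79, 77, 217, 91, 79, 217, 213, 212, 213]  (not all equal)
t=8: [128, 190, 193, 190, 437, 214, 193, 437, 430, 429, 430]  (not all equal)
t=9: [270, 379, 385, 379, 46, 422, 385, 46, 46, 46, 46]  (not all equal)
t=10: [31, 26, 25, 26, 102, 23, 25, 102, 102, 102, 102]  (not all equal)
t=11: [86, 77, 76, 77, 212, 72, 76, 212, 212, 212, 212]  (not all equal)
t=12: [205, 190, 188, 190, 429, 180, 188, 429, 429, 429, 429]  (not all equal)
t=13: [407, 380, 377, 380, 47, 362, 377, 47, 47, 47, 47]  (not all equal)
t=14: [24, 26, 26, 26, 104, 27, 26, 104, 104, 104, 104]  (not all equal)
t=15: [74, 77, 77, 77, 215, 79, 77, 215, 215, 215, 215]  (not all equal)
t=16: [185, 190, 190, 190, 434, 194, 190, 434, 434, 434, 434]  (not all equal)
t=17: [372, 380, 380, 380, 47, 387, 380, 47, 47, 47, 47]  (not all equal)
t=18: [26, 26, 26, 26, 104, 25, 26, 104, 104, 104, 104]  (not all equal)
t=19: [77, 77, 77, 77, 215, 76, 77, 215, 215, 215, 215]  (not all equal)
t=20: [190, 190, 190, 190, 434, 188, 190, 434, 434, 434, 434]  (not all equal)
t=21: [380, 380, 380, 380, 46, 377, 380, 46, 46, 46, 46]  (not all equal)
t=22: [26, 26, 26, 26, 102, 26, 26, 102, 102, 102, 102]  (not all equal)
t=23: [77, 77, 77, 77, 212, 77, 77, 212, 212, 212, 212]  (not all equal)
t=24: [190, 190, 190, 190, 429, 190, 190, 429, 429, 429, 429]  (not all equal)
t=25: [380, 380, 380, 380, 47, 380, 380, 47, 47, 47, 47]  (not all equal)
t=26: [26, 26, 26, 26, 104, 26, 26, 104, 104, 104, 104]  (not all equal)
t=27: [78, 78, 78, 78, 216, 78, 78, 216, 216, 216, 216]  (not all equal)
t=28: [192, 192, 192, 192, 436, 192, 192, 436, 436, 436, 436]  (not all equal)
t=29: [384, 384, 384, 384, 47, 384, 384, 47, 47, 47, 47]  (not all equal)
t=30: [26, 26, 26, 26, 104, 26, 26, 104, 104, 104, 104]  (not all equal)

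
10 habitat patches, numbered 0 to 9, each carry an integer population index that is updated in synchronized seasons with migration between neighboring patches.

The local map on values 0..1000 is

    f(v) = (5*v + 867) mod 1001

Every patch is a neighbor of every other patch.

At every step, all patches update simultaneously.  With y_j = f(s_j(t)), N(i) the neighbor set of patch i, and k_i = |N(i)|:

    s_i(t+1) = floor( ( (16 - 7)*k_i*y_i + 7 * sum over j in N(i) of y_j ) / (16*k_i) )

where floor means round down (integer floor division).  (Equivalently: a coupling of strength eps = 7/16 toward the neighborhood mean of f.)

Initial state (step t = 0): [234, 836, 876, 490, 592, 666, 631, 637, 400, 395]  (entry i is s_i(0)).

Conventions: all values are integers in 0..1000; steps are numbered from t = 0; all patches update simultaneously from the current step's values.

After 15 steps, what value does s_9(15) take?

Simulating step by step:
t=0: [234, 836, 876, 490, 592, 666, 631, 637, 400, 395]
t=1: [184, 187, 290, 327, 589, 265, 175, 190, 610, 597]
t=2: [730, 738, 488, 583, 742, 424, 707, 746, 796, 763]
t=3: [565, 586, 458, 702, 596, 808, 506, 607, 735, 650]
t=4: [631, 685, 356, 468, 710, 741, 479, 739, 553, 335]
t=5: [209, 348, 531, 305, 412, 492, 333, 487, 523, 477]
t=6: [722, 565, 520, 454, 729, 420, 526, 407, 500, 382]
t=7: [523, 634, 518, 349, 541, 776, 534, 742, 467, 678]
t=8: [462, 233, 449, 529, 508, 597, 490, 510, 318, 346]
t=9: [276, 202, 243, 448, 394, 623, 348, 400, 421, 493]
t=10: [412, 736, 327, 339, 715, 789, 597, 730, 784, 455]
t=11: [769, 573, 551, 582, 519, 709, 730, 558, 696, 365]
t=12: [650, 661, 604, 684, 522, 496, 550, 622, 462, 641]
t=13: [257, 285, 653, 344, 442, 375, 514, 699, 288, 234]
t=14: [227, 299, 216, 451, 188, 530, 373, 334, 307, 168]
t=15: [248, 433, 734, 309, 662, 512, 623, 523, 454, 611]

Answer: s_9(15) = 611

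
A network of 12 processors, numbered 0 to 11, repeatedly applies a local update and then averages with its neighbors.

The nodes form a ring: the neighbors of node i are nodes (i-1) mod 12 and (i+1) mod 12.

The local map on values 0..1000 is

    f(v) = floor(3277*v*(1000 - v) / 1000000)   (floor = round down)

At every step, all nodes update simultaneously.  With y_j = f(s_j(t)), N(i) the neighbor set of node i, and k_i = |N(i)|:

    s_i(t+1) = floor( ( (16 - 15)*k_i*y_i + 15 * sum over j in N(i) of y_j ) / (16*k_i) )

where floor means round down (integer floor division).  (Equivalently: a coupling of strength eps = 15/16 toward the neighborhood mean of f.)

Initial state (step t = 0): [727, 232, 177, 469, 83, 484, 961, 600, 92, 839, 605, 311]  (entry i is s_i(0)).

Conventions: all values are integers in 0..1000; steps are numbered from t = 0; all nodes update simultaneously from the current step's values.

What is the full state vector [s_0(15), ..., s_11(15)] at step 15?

Answer: [507, 525, 597, 632, 706, 707, 706, 654, 596, 544, 505, 493]

Derivation:
t=0: [727, 232, 177, 469, 83, 484, 961, 600, 92, 839, 605, 311]
t=1: [642, 564, 685, 391, 781, 225, 759, 234, 592, 522, 585, 715]
t=2: [737, 734, 787, 642, 668, 578, 580, 688, 707, 794, 745, 767]
t=3: [613, 594, 686, 644, 772, 764, 753, 735, 622, 642, 563, 625]
t=4: [778, 744, 766, 647, 664, 592, 613, 686, 700, 785, 763, 790]
t=5: [582, 579, 679, 664, 767, 756, 749, 730, 632, 634, 550, 576]
t=6: [798, 758, 761, 654, 662, 600, 623, 686, 706, 784, 781, 803]
t=7: [557, 564, 666, 669, 761, 753, 746, 723, 632, 615, 537, 542]
t=8: [808, 770, 762, 665, 662, 608, 631, 688, 718, 787, 795, 811]
t=9: [538, 552, 651, 667, 754, 750, 743, 712, 628, 595, 526, 519]
t=10: [814, 780, 766, 678, 666, 615, 641, 693, 732, 790, 804, 815]
t=11: [526, 542, 635, 661, 743, 743, 737, 697, 621, 576, 518, 505]
t=12: [816, 789, 772, 694, 676, 629, 657, 702, 747, 794, 810, 817]
t=13: [515, 534, 617, 649, 728, 729, 725, 678, 610, 559, 511, 497]
t=14: [817, 797, 780, 713, 693, 650, 679, 715, 762, 799, 813, 818]
t=15: [507, 525, 597, 632, 706, 707, 706, 654, 596, 544, 505, 493]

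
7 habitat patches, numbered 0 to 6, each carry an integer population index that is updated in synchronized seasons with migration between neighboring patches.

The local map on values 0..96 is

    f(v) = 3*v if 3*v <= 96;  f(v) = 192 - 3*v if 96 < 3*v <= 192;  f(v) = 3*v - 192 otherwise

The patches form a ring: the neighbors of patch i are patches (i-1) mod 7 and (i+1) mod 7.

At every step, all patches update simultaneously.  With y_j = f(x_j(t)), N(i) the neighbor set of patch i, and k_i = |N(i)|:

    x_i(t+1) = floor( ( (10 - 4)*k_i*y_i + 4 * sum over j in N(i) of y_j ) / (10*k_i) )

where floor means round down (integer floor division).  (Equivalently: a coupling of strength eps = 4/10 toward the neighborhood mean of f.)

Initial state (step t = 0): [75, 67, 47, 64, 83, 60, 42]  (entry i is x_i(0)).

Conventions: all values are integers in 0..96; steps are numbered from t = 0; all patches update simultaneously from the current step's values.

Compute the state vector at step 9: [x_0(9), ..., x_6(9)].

Answer: [21, 22, 48, 26, 25, 47, 61]

Derivation:
t=0: [75, 67, 47, 64, 83, 60, 42]
t=1: [34, 22, 32, 21, 36, 31, 48]
t=2: [76, 76, 83, 73, 81, 82, 65]
t=3: [29, 40, 46, 37, 46, 43, 19]
t=4: [78, 71, 63, 70, 61, 60, 64]
t=5: [29, 21, 9, 13, 11, 9, 10]
t=6: [70, 60, 36, 35, 33, 28, 40]
t=7: [27, 27, 70, 87, 90, 83, 63]
t=8: [65, 68, 40, 60, 72, 50, 29]
t=9: [21, 22, 48, 26, 25, 47, 61]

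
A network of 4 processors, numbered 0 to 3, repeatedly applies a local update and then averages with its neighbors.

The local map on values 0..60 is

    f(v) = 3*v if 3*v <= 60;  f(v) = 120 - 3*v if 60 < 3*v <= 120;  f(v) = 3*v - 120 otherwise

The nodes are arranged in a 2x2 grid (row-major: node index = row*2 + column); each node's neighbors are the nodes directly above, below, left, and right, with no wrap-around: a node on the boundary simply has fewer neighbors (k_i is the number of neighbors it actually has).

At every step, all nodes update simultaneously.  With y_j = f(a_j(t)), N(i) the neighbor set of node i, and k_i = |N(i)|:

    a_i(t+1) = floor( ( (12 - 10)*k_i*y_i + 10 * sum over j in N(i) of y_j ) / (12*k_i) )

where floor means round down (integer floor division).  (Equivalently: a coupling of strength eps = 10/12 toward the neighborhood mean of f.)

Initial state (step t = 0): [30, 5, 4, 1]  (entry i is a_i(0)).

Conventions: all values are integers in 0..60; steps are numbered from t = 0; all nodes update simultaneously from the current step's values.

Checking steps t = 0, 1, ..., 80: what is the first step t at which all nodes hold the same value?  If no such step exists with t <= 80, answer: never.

Answer: never
Key observation: The state at step 10 reappears at step 12 — the system is in a cycle of period 2 from step 10 on.  No step 0..12 is synchronized, and the cycle repeats forever, so no step up to 80 (or ever) has all nodes equal.

Derivation:
t=0: [30, 5, 4, 1]  (not all equal)
t=1: [16, 16, 15, 11]  (not all equal)
t=2: [46, 41, 41, 44]  (not all equal)
t=3: [5, 13, 13, 4]  (not all equal)
t=4: [35, 17, 17, 34]  (not all equal)
t=5: [45, 22, 22, 45]  (not all equal)
t=6: [47, 21, 21, 47]  (not all equal)
t=7: [51, 27, 27, 51]  (not all equal)
t=8: [38, 34, 34, 38]  (not all equal)
t=9: [16, 8, 8, 16]  (not all equal)
t=10: [28, 44, 44, 28]  (not all equal)
t=11: [16, 32, 32, 16]  (not all equal)
t=12: [28, 44, 44, 28]  (not all equal)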